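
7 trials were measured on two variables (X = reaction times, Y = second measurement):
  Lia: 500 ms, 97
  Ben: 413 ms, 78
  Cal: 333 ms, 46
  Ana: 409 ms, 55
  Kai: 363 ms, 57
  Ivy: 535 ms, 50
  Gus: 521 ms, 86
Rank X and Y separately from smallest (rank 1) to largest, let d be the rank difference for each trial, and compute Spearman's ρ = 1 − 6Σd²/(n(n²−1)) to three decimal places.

0.393

Ranks of variable 1: 5, 4, 1, 3, 2, 7, 6
Ranks of variable 2: 7, 5, 1, 3, 4, 2, 6
d = r₁ − r₂: -2, -1, 0, 0, -2, 5, 0
d²: 4, 1, 0, 0, 4, 25, 0; Σd² = 34
ρ = 1 − 6·34/(7·48) = 1 − 204/336 = 0.393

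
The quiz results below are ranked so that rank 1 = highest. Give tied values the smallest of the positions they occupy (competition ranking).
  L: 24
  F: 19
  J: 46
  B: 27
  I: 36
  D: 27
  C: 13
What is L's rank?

5

Sorted (descending): 46, 36, 27, 27, 24, 19, 13
The 2 values of 27 occupy positions 3–4 → each gets rank 3.
L has value 24 → rank 5.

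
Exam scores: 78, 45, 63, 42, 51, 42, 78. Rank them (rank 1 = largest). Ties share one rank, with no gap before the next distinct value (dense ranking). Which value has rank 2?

Sorted (descending): 78, 78, 63, 51, 45, 42, 42
The 2 values of 78 share dense rank 1.
The 2 values of 42 share dense rank 5.
Remaining distinct values take the next consecutive integers.
Rank 2 → value 63.

63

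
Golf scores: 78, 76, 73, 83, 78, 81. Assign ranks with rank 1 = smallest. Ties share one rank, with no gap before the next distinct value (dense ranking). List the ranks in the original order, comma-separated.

Sorted (ascending): 73, 76, 78, 78, 81, 83
The 2 values of 78 share dense rank 3.
Remaining distinct values take the next consecutive integers.

3, 2, 1, 5, 3, 4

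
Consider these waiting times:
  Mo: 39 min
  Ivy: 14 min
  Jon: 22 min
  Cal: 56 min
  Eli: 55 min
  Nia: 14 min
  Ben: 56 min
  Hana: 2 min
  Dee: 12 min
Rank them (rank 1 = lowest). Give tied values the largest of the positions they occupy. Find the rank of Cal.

Sorted (ascending): 2, 12, 14, 14, 22, 39, 55, 56, 56
The 2 values of 14 occupy positions 3–4 → each gets rank 4.
The 2 values of 56 occupy positions 8–9 → each gets rank 9.
Cal has value 56 min → rank 9.

9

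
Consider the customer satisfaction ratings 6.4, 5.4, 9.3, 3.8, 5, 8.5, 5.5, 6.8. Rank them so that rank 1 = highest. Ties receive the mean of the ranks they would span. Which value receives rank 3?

6.8

Sorted (descending): 9.3, 8.5, 6.8, 6.4, 5.5, 5.4, 5, 3.8
No ties — each value takes its position as its rank.
Rank 3 → value 6.8.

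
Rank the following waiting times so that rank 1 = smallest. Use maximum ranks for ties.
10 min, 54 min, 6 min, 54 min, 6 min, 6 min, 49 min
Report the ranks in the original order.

4, 7, 3, 7, 3, 3, 5

Sorted (ascending): 6, 6, 6, 10, 49, 54, 54
The 3 values of 6 occupy positions 1–3 → each gets rank 3.
The 2 values of 54 occupy positions 6–7 → each gets rank 7.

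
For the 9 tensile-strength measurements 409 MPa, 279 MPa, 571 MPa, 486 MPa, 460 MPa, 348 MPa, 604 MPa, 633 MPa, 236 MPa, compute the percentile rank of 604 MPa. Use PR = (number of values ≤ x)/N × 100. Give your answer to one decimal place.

N = 9.
Strictly below 604: 7. Equal to 604: 1.
PR = 8/9 × 100 = 88.9

88.9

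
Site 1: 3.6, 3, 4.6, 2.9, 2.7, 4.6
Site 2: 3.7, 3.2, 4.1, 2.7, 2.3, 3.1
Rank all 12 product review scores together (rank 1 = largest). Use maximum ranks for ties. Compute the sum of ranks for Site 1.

Sorted (descending): 4.6, 4.6, 4.1, 3.7, 3.6, 3.2, 3.1, 3, 2.9, 2.7, 2.7, 2.3
The 2 values of 4.6 occupy positions 1–2 → each gets rank 2.
The 2 values of 2.7 occupy positions 10–11 → each gets rank 11.
Site 1 values → pooled ranks: 3.6→5, 3→8, 4.6→2, 2.9→9, 2.7→11, 4.6→2
Rank sum = 5 + 8 + 2 + 9 + 11 + 2 = 37

37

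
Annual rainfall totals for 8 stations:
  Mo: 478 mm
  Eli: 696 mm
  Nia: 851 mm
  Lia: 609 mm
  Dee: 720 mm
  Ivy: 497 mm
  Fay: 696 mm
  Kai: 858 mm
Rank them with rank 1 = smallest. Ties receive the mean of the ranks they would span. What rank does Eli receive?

Sorted (ascending): 478, 497, 609, 696, 696, 720, 851, 858
The 2 values of 696 occupy positions 4–5 → average rank (4+5)/2 = 4.5.
Eli has value 696 mm → rank 4.5.

4.5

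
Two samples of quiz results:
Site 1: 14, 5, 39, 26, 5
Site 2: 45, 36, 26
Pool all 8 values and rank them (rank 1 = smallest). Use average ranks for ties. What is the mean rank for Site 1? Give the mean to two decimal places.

3.50

Sorted (ascending): 5, 5, 14, 26, 26, 36, 39, 45
The 2 values of 5 occupy positions 1–2 → average rank (1+2)/2 = 1.5.
The 2 values of 26 occupy positions 4–5 → average rank (4+5)/2 = 4.5.
Site 1 values → pooled ranks: 14→3, 5→1.5, 39→7, 26→4.5, 5→1.5
Mean rank = (3 + 1.5 + 7 + 4.5 + 1.5) / 5 = 3.50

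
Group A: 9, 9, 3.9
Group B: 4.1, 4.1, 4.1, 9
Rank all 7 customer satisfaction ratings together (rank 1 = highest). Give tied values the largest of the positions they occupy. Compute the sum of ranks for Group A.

Sorted (descending): 9, 9, 9, 4.1, 4.1, 4.1, 3.9
The 3 values of 9 occupy positions 1–3 → each gets rank 3.
The 3 values of 4.1 occupy positions 4–6 → each gets rank 6.
Group A values → pooled ranks: 9→3, 9→3, 3.9→7
Rank sum = 3 + 3 + 7 = 13

13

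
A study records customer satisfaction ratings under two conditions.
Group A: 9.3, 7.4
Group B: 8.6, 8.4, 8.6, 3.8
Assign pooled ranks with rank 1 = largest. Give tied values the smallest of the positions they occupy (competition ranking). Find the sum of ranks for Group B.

Sorted (descending): 9.3, 8.6, 8.6, 8.4, 7.4, 3.8
The 2 values of 8.6 occupy positions 2–3 → each gets rank 2.
Group B values → pooled ranks: 8.6→2, 8.4→4, 8.6→2, 3.8→6
Rank sum = 2 + 4 + 2 + 6 = 14

14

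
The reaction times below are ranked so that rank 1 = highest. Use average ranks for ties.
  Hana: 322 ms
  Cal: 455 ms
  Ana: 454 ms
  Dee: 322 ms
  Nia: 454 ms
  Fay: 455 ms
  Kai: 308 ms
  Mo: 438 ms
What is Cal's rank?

1.5

Sorted (descending): 455, 455, 454, 454, 438, 322, 322, 308
The 2 values of 455 occupy positions 1–2 → average rank (1+2)/2 = 1.5.
The 2 values of 454 occupy positions 3–4 → average rank (3+4)/2 = 3.5.
The 2 values of 322 occupy positions 6–7 → average rank (6+7)/2 = 6.5.
Cal has value 455 ms → rank 1.5.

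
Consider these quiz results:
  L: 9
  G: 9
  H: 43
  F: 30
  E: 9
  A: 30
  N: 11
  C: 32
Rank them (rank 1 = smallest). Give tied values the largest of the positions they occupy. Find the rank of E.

Sorted (ascending): 9, 9, 9, 11, 30, 30, 32, 43
The 3 values of 9 occupy positions 1–3 → each gets rank 3.
The 2 values of 30 occupy positions 5–6 → each gets rank 6.
E has value 9 → rank 3.

3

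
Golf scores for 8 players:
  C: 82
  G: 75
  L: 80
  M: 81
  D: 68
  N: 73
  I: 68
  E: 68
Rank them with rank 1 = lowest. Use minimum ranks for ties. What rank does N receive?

4

Sorted (ascending): 68, 68, 68, 73, 75, 80, 81, 82
The 3 values of 68 occupy positions 1–3 → each gets rank 1.
N has value 73 → rank 4.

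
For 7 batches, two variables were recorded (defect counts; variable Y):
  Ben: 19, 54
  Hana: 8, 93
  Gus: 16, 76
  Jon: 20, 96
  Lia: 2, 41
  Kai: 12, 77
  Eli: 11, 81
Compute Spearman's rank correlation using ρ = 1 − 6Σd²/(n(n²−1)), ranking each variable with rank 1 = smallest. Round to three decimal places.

Ranks of variable 1: 6, 2, 5, 7, 1, 4, 3
Ranks of variable 2: 2, 6, 3, 7, 1, 4, 5
d = r₁ − r₂: 4, -4, 2, 0, 0, 0, -2
d²: 16, 16, 4, 0, 0, 0, 4; Σd² = 40
ρ = 1 − 6·40/(7·48) = 1 − 240/336 = 0.286

0.286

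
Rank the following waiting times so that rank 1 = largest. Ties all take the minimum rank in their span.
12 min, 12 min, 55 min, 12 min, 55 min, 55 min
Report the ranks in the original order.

4, 4, 1, 4, 1, 1

Sorted (descending): 55, 55, 55, 12, 12, 12
The 3 values of 55 occupy positions 1–3 → each gets rank 1.
The 3 values of 12 occupy positions 4–6 → each gets rank 4.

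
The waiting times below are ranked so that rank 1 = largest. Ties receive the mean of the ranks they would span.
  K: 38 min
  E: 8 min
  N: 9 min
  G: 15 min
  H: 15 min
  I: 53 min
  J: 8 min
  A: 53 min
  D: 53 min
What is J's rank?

8.5

Sorted (descending): 53, 53, 53, 38, 15, 15, 9, 8, 8
The 3 values of 53 occupy positions 1–3 → average rank 2.
The 2 values of 15 occupy positions 5–6 → average rank (5+6)/2 = 5.5.
The 2 values of 8 occupy positions 8–9 → average rank (8+9)/2 = 8.5.
J has value 8 min → rank 8.5.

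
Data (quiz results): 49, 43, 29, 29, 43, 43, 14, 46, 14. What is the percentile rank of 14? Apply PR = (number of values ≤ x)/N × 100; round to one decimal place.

N = 9.
Strictly below 14: 0. Equal to 14: 2.
PR = 2/9 × 100 = 22.2

22.2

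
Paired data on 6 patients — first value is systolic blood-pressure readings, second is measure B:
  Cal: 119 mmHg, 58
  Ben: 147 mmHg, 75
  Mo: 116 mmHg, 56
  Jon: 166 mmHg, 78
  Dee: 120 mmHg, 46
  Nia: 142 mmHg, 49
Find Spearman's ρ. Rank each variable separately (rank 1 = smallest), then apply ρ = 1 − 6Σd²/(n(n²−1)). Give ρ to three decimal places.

0.543

Ranks of variable 1: 2, 5, 1, 6, 3, 4
Ranks of variable 2: 4, 5, 3, 6, 1, 2
d = r₁ − r₂: -2, 0, -2, 0, 2, 2
d²: 4, 0, 4, 0, 4, 4; Σd² = 16
ρ = 1 − 6·16/(6·35) = 1 − 96/210 = 0.543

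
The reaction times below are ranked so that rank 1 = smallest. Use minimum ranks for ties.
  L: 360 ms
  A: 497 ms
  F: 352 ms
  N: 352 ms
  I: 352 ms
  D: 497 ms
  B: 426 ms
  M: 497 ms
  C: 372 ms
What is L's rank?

Sorted (ascending): 352, 352, 352, 360, 372, 426, 497, 497, 497
The 3 values of 352 occupy positions 1–3 → each gets rank 1.
The 3 values of 497 occupy positions 7–9 → each gets rank 7.
L has value 360 ms → rank 4.

4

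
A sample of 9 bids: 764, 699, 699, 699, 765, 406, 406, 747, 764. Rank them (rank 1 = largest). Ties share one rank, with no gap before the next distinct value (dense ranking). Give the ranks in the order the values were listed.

Sorted (descending): 765, 764, 764, 747, 699, 699, 699, 406, 406
The 2 values of 764 share dense rank 2.
The 3 values of 699 share dense rank 4.
The 2 values of 406 share dense rank 5.
Remaining distinct values take the next consecutive integers.

2, 4, 4, 4, 1, 5, 5, 3, 2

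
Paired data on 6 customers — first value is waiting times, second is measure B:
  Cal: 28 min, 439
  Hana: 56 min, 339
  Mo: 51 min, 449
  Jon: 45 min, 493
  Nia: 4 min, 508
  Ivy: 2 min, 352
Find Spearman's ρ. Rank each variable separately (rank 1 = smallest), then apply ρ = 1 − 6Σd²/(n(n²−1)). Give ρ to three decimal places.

Ranks of variable 1: 3, 6, 5, 4, 2, 1
Ranks of variable 2: 3, 1, 4, 5, 6, 2
d = r₁ − r₂: 0, 5, 1, -1, -4, -1
d²: 0, 25, 1, 1, 16, 1; Σd² = 44
ρ = 1 − 6·44/(6·35) = 1 − 264/210 = -0.257

-0.257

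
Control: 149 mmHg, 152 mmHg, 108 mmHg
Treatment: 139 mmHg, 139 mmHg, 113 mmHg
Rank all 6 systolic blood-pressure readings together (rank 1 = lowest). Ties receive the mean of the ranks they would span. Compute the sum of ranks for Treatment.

9

Sorted (ascending): 108, 113, 139, 139, 149, 152
The 2 values of 139 occupy positions 3–4 → average rank (3+4)/2 = 3.5.
Treatment values → pooled ranks: 139→3.5, 139→3.5, 113→2
Rank sum = 3.5 + 3.5 + 2 = 9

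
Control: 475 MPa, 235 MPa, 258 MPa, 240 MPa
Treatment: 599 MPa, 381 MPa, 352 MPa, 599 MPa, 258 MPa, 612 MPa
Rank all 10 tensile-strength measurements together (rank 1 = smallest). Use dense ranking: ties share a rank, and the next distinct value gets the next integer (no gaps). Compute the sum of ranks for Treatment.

Sorted (ascending): 235, 240, 258, 258, 352, 381, 475, 599, 599, 612
The 2 values of 258 share dense rank 3.
The 2 values of 599 share dense rank 7.
Remaining distinct values take the next consecutive integers.
Treatment values → pooled ranks: 599→7, 381→5, 352→4, 599→7, 258→3, 612→8
Rank sum = 7 + 5 + 4 + 7 + 3 + 8 = 34

34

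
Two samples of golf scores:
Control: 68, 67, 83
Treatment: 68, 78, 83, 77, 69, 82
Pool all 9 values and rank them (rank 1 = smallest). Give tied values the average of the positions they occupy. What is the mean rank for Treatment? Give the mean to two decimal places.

Sorted (ascending): 67, 68, 68, 69, 77, 78, 82, 83, 83
The 2 values of 68 occupy positions 2–3 → average rank (2+3)/2 = 2.5.
The 2 values of 83 occupy positions 8–9 → average rank (8+9)/2 = 8.5.
Treatment values → pooled ranks: 68→2.5, 78→6, 83→8.5, 77→5, 69→4, 82→7
Mean rank = (2.5 + 6 + 8.5 + 5 + 4 + 7) / 6 = 5.50

5.50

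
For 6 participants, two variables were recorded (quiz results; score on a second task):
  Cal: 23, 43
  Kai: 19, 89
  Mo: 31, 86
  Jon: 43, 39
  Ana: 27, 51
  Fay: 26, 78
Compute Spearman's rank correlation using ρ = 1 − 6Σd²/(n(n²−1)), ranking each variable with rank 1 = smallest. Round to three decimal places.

Ranks of variable 1: 2, 1, 5, 6, 4, 3
Ranks of variable 2: 2, 6, 5, 1, 3, 4
d = r₁ − r₂: 0, -5, 0, 5, 1, -1
d²: 0, 25, 0, 25, 1, 1; Σd² = 52
ρ = 1 − 6·52/(6·35) = 1 − 312/210 = -0.486

-0.486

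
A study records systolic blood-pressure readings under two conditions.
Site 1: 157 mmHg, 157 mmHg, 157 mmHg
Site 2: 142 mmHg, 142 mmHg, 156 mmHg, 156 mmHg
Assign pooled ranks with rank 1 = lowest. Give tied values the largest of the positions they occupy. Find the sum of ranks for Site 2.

12

Sorted (ascending): 142, 142, 156, 156, 157, 157, 157
The 2 values of 142 occupy positions 1–2 → each gets rank 2.
The 2 values of 156 occupy positions 3–4 → each gets rank 4.
The 3 values of 157 occupy positions 5–7 → each gets rank 7.
Site 2 values → pooled ranks: 142→2, 142→2, 156→4, 156→4
Rank sum = 2 + 2 + 4 + 4 = 12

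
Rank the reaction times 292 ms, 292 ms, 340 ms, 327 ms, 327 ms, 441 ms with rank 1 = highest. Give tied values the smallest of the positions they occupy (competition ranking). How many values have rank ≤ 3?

4

Sorted (descending): 441, 340, 327, 327, 292, 292
The 2 values of 327 occupy positions 3–4 → each gets rank 3.
The 2 values of 292 occupy positions 5–6 → each gets rank 5.
Ranks ≤ 3: {1, 2, 3, 3} → 4 values.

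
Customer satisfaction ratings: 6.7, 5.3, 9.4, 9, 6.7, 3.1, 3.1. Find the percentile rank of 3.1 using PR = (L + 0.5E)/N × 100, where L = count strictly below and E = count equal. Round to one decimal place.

14.3

N = 7.
Strictly below 3.1: 0. Equal to 3.1: 2.
PR = (0 + 0.5·2)/7 × 100 = 14.3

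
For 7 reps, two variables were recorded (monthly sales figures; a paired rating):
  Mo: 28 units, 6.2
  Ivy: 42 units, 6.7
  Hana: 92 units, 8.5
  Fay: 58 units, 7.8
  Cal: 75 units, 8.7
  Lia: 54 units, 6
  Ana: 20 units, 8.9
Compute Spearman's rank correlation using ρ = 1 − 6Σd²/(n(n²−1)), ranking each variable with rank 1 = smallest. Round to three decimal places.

Ranks of variable 1: 2, 3, 7, 5, 6, 4, 1
Ranks of variable 2: 2, 3, 5, 4, 6, 1, 7
d = r₁ − r₂: 0, 0, 2, 1, 0, 3, -6
d²: 0, 0, 4, 1, 0, 9, 36; Σd² = 50
ρ = 1 − 6·50/(7·48) = 1 − 300/336 = 0.107

0.107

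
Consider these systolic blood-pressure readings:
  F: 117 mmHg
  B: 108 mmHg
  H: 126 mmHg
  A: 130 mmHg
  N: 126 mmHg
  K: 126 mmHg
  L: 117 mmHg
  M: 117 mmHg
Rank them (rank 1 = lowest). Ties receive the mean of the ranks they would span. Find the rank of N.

Sorted (ascending): 108, 117, 117, 117, 126, 126, 126, 130
The 3 values of 117 occupy positions 2–4 → average rank 3.
The 3 values of 126 occupy positions 5–7 → average rank 6.
N has value 126 mmHg → rank 6.

6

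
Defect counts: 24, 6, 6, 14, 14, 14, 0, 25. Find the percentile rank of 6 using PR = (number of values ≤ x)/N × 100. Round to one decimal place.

37.5

N = 8.
Strictly below 6: 1. Equal to 6: 2.
PR = 3/8 × 100 = 37.5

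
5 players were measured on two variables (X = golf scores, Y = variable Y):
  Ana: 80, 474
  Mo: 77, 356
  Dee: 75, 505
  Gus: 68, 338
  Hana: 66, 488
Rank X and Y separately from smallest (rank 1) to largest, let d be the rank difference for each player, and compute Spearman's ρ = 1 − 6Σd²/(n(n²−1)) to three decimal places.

Ranks of variable 1: 5, 4, 3, 2, 1
Ranks of variable 2: 3, 2, 5, 1, 4
d = r₁ − r₂: 2, 2, -2, 1, -3
d²: 4, 4, 4, 1, 9; Σd² = 22
ρ = 1 − 6·22/(5·24) = 1 − 132/120 = -0.100

-0.100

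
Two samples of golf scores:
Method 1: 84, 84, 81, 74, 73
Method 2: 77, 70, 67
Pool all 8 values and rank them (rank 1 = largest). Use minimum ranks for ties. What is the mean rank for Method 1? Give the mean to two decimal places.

3.20

Sorted (descending): 84, 84, 81, 77, 74, 73, 70, 67
The 2 values of 84 occupy positions 1–2 → each gets rank 1.
Method 1 values → pooled ranks: 84→1, 84→1, 81→3, 74→5, 73→6
Mean rank = (1 + 1 + 3 + 5 + 6) / 5 = 3.20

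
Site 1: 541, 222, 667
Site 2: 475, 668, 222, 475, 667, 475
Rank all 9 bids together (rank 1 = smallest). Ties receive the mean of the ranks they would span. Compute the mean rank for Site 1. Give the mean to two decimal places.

5.00

Sorted (ascending): 222, 222, 475, 475, 475, 541, 667, 667, 668
The 2 values of 222 occupy positions 1–2 → average rank (1+2)/2 = 1.5.
The 3 values of 475 occupy positions 3–5 → average rank 4.
The 2 values of 667 occupy positions 7–8 → average rank (7+8)/2 = 7.5.
Site 1 values → pooled ranks: 541→6, 222→1.5, 667→7.5
Mean rank = (6 + 1.5 + 7.5) / 3 = 5.00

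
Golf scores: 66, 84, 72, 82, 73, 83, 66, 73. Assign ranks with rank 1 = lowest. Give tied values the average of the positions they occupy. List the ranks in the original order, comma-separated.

Sorted (ascending): 66, 66, 72, 73, 73, 82, 83, 84
The 2 values of 66 occupy positions 1–2 → average rank (1+2)/2 = 1.5.
The 2 values of 73 occupy positions 4–5 → average rank (4+5)/2 = 4.5.

1.5, 8, 3, 6, 4.5, 7, 1.5, 4.5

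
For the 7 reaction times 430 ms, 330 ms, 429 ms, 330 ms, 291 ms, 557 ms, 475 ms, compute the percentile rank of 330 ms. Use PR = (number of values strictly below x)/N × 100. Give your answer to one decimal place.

N = 7.
Strictly below 330: 1. Equal to 330: 2.
PR = 1/7 × 100 = 14.3

14.3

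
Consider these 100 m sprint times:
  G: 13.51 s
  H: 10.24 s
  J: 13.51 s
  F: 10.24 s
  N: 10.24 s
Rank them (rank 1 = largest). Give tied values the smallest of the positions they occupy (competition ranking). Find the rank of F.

Sorted (descending): 13.51, 13.51, 10.24, 10.24, 10.24
The 2 values of 13.51 occupy positions 1–2 → each gets rank 1.
The 3 values of 10.24 occupy positions 3–5 → each gets rank 3.
F has value 10.24 s → rank 3.

3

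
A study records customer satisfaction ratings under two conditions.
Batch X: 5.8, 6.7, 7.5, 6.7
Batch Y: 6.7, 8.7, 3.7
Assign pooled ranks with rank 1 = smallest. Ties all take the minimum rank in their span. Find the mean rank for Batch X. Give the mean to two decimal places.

3.50

Sorted (ascending): 3.7, 5.8, 6.7, 6.7, 6.7, 7.5, 8.7
The 3 values of 6.7 occupy positions 3–5 → each gets rank 3.
Batch X values → pooled ranks: 5.8→2, 6.7→3, 7.5→6, 6.7→3
Mean rank = (2 + 3 + 6 + 3) / 4 = 3.50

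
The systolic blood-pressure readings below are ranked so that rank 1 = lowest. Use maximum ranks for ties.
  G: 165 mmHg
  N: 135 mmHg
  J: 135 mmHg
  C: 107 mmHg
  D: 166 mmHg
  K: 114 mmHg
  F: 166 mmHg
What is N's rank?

4

Sorted (ascending): 107, 114, 135, 135, 165, 166, 166
The 2 values of 135 occupy positions 3–4 → each gets rank 4.
The 2 values of 166 occupy positions 6–7 → each gets rank 7.
N has value 135 mmHg → rank 4.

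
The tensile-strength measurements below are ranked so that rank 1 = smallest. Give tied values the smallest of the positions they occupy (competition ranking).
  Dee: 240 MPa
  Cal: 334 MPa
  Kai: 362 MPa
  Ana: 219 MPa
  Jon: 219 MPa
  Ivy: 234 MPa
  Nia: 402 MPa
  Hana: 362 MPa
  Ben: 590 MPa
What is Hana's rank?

6

Sorted (ascending): 219, 219, 234, 240, 334, 362, 362, 402, 590
The 2 values of 219 occupy positions 1–2 → each gets rank 1.
The 2 values of 362 occupy positions 6–7 → each gets rank 6.
Hana has value 362 MPa → rank 6.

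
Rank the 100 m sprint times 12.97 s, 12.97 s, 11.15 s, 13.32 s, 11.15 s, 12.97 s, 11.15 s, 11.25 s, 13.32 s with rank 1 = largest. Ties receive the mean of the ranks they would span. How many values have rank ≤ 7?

6

Sorted (descending): 13.32, 13.32, 12.97, 12.97, 12.97, 11.25, 11.15, 11.15, 11.15
The 2 values of 13.32 occupy positions 1–2 → average rank (1+2)/2 = 1.5.
The 3 values of 12.97 occupy positions 3–5 → average rank 4.
The 3 values of 11.15 occupy positions 7–9 → average rank 8.
Ranks ≤ 7: {1.5, 1.5, 4, 4, 4, 6} → 6 values.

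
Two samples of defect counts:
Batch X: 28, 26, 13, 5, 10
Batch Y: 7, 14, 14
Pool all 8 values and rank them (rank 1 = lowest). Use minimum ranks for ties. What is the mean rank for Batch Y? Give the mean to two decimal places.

Sorted (ascending): 5, 7, 10, 13, 14, 14, 26, 28
The 2 values of 14 occupy positions 5–6 → each gets rank 5.
Batch Y values → pooled ranks: 7→2, 14→5, 14→5
Mean rank = (2 + 5 + 5) / 3 = 4.00

4.00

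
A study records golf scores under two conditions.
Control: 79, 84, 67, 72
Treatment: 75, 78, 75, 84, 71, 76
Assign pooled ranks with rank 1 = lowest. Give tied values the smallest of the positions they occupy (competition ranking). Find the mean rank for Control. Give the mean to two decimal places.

5.25

Sorted (ascending): 67, 71, 72, 75, 75, 76, 78, 79, 84, 84
The 2 values of 75 occupy positions 4–5 → each gets rank 4.
The 2 values of 84 occupy positions 9–10 → each gets rank 9.
Control values → pooled ranks: 79→8, 84→9, 67→1, 72→3
Mean rank = (8 + 9 + 1 + 3) / 4 = 5.25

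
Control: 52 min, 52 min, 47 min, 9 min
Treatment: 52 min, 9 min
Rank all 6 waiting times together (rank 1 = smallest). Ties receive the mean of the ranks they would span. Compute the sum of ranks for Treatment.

6.5

Sorted (ascending): 9, 9, 47, 52, 52, 52
The 2 values of 9 occupy positions 1–2 → average rank (1+2)/2 = 1.5.
The 3 values of 52 occupy positions 4–6 → average rank 5.
Treatment values → pooled ranks: 52→5, 9→1.5
Rank sum = 5 + 1.5 = 6.5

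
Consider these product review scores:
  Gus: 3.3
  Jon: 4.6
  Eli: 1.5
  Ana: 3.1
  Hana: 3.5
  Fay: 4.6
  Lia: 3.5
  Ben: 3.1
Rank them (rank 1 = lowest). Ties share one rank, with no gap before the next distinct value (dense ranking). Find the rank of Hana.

4

Sorted (ascending): 1.5, 3.1, 3.1, 3.3, 3.5, 3.5, 4.6, 4.6
The 2 values of 3.1 share dense rank 2.
The 2 values of 3.5 share dense rank 4.
The 2 values of 4.6 share dense rank 5.
Remaining distinct values take the next consecutive integers.
Hana has value 3.5 → rank 4.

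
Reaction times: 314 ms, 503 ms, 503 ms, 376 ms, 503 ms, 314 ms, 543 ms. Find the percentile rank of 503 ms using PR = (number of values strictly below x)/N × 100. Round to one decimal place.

N = 7.
Strictly below 503: 3. Equal to 503: 3.
PR = 3/7 × 100 = 42.9

42.9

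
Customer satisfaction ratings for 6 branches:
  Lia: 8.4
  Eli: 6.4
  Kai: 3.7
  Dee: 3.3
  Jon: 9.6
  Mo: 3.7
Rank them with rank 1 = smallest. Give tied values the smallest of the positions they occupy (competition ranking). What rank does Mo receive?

2

Sorted (ascending): 3.3, 3.7, 3.7, 6.4, 8.4, 9.6
The 2 values of 3.7 occupy positions 2–3 → each gets rank 2.
Mo has value 3.7 → rank 2.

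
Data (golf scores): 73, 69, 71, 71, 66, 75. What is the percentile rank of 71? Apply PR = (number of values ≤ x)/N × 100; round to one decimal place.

N = 6.
Strictly below 71: 2. Equal to 71: 2.
PR = 4/6 × 100 = 66.7

66.7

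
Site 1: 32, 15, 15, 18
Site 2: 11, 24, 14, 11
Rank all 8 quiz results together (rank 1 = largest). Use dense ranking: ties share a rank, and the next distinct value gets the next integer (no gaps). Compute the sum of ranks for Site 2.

Sorted (descending): 32, 24, 18, 15, 15, 14, 11, 11
The 2 values of 15 share dense rank 4.
The 2 values of 11 share dense rank 6.
Remaining distinct values take the next consecutive integers.
Site 2 values → pooled ranks: 11→6, 24→2, 14→5, 11→6
Rank sum = 6 + 2 + 5 + 6 = 19

19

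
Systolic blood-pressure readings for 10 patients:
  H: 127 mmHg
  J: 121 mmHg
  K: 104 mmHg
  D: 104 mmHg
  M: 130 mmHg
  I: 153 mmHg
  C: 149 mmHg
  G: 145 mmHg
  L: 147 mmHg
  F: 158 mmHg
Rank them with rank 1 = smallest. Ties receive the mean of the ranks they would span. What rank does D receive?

Sorted (ascending): 104, 104, 121, 127, 130, 145, 147, 149, 153, 158
The 2 values of 104 occupy positions 1–2 → average rank (1+2)/2 = 1.5.
D has value 104 mmHg → rank 1.5.

1.5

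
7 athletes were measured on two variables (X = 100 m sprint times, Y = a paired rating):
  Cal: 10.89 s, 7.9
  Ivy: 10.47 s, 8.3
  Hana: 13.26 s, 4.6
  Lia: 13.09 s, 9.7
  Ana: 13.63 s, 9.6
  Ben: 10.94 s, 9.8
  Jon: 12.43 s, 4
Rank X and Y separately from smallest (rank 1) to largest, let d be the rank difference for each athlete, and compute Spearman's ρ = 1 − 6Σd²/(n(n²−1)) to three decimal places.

Ranks of variable 1: 2, 1, 6, 5, 7, 3, 4
Ranks of variable 2: 3, 4, 2, 6, 5, 7, 1
d = r₁ − r₂: -1, -3, 4, -1, 2, -4, 3
d²: 1, 9, 16, 1, 4, 16, 9; Σd² = 56
ρ = 1 − 6·56/(7·48) = 1 − 336/336 = 0.000

0.000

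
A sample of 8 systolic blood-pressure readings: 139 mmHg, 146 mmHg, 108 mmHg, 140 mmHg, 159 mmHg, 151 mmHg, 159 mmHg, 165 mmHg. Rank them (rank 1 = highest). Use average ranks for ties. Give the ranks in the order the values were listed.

Sorted (descending): 165, 159, 159, 151, 146, 140, 139, 108
The 2 values of 159 occupy positions 2–3 → average rank (2+3)/2 = 2.5.

7, 5, 8, 6, 2.5, 4, 2.5, 1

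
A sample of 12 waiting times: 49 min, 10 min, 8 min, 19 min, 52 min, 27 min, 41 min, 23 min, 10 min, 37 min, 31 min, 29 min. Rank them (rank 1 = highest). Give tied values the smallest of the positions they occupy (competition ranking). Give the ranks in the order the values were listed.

2, 10, 12, 9, 1, 7, 3, 8, 10, 4, 5, 6

Sorted (descending): 52, 49, 41, 37, 31, 29, 27, 23, 19, 10, 10, 8
The 2 values of 10 occupy positions 10–11 → each gets rank 10.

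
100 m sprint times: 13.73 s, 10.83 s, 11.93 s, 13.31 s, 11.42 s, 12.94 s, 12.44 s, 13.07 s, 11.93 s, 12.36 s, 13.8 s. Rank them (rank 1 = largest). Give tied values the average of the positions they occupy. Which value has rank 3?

13.31

Sorted (descending): 13.8, 13.73, 13.31, 13.07, 12.94, 12.44, 12.36, 11.93, 11.93, 11.42, 10.83
The 2 values of 11.93 occupy positions 8–9 → average rank (8+9)/2 = 8.5.
Rank 3 → value 13.31.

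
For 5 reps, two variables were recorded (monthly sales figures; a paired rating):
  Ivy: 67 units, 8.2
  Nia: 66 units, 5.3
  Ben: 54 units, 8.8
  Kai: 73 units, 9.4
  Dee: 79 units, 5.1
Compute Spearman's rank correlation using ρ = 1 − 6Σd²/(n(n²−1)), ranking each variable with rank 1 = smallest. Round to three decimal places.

Ranks of variable 1: 3, 2, 1, 4, 5
Ranks of variable 2: 3, 2, 4, 5, 1
d = r₁ − r₂: 0, 0, -3, -1, 4
d²: 0, 0, 9, 1, 16; Σd² = 26
ρ = 1 − 6·26/(5·24) = 1 − 156/120 = -0.300

-0.300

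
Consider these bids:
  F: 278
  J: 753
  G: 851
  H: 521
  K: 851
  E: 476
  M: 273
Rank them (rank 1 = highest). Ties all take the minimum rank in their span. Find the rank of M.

7

Sorted (descending): 851, 851, 753, 521, 476, 278, 273
The 2 values of 851 occupy positions 1–2 → each gets rank 1.
M has value 273 → rank 7.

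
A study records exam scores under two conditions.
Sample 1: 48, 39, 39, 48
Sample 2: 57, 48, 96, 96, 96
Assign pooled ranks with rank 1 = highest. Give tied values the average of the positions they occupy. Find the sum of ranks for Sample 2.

Sorted (descending): 96, 96, 96, 57, 48, 48, 48, 39, 39
The 3 values of 96 occupy positions 1–3 → average rank 2.
The 3 values of 48 occupy positions 5–7 → average rank 6.
The 2 values of 39 occupy positions 8–9 → average rank (8+9)/2 = 8.5.
Sample 2 values → pooled ranks: 57→4, 48→6, 96→2, 96→2, 96→2
Rank sum = 4 + 6 + 2 + 2 + 2 = 16

16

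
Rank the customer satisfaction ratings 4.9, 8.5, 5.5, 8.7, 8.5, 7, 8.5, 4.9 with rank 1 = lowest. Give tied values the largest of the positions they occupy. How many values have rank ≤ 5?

Sorted (ascending): 4.9, 4.9, 5.5, 7, 8.5, 8.5, 8.5, 8.7
The 2 values of 4.9 occupy positions 1–2 → each gets rank 2.
The 3 values of 8.5 occupy positions 5–7 → each gets rank 7.
Ranks ≤ 5: {2, 2, 3, 4} → 4 values.

4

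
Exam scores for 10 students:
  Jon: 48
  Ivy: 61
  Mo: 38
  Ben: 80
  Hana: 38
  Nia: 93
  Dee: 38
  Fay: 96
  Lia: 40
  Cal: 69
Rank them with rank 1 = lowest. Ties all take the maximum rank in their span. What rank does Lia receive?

4

Sorted (ascending): 38, 38, 38, 40, 48, 61, 69, 80, 93, 96
The 3 values of 38 occupy positions 1–3 → each gets rank 3.
Lia has value 40 → rank 4.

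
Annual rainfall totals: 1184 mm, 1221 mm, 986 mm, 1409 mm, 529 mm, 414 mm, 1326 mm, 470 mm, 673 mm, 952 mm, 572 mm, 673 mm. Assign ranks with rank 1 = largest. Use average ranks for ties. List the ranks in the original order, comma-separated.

Sorted (descending): 1409, 1326, 1221, 1184, 986, 952, 673, 673, 572, 529, 470, 414
The 2 values of 673 occupy positions 7–8 → average rank (7+8)/2 = 7.5.

4, 3, 5, 1, 10, 12, 2, 11, 7.5, 6, 9, 7.5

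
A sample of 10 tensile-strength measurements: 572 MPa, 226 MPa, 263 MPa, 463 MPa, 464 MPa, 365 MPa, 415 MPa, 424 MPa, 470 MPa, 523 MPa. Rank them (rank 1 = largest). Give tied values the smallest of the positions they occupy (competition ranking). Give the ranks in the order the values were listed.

Sorted (descending): 572, 523, 470, 464, 463, 424, 415, 365, 263, 226
No ties — each value takes its position as its rank.

1, 10, 9, 5, 4, 8, 7, 6, 3, 2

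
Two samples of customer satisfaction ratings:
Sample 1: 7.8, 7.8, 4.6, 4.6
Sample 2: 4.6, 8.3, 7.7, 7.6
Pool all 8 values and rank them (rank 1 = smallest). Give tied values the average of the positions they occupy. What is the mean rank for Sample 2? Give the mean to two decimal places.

Sorted (ascending): 4.6, 4.6, 4.6, 7.6, 7.7, 7.8, 7.8, 8.3
The 3 values of 4.6 occupy positions 1–3 → average rank 2.
The 2 values of 7.8 occupy positions 6–7 → average rank (6+7)/2 = 6.5.
Sample 2 values → pooled ranks: 4.6→2, 8.3→8, 7.7→5, 7.6→4
Mean rank = (2 + 8 + 5 + 4) / 4 = 4.75

4.75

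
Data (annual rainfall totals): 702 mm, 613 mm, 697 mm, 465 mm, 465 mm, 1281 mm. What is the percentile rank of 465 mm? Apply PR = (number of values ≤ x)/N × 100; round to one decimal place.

N = 6.
Strictly below 465: 0. Equal to 465: 2.
PR = 2/6 × 100 = 33.3

33.3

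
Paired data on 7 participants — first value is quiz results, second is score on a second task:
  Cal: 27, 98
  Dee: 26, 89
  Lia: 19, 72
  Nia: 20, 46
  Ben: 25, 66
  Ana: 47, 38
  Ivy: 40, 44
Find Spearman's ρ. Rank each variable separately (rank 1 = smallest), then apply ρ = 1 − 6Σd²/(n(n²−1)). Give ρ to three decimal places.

Ranks of variable 1: 5, 4, 1, 2, 3, 7, 6
Ranks of variable 2: 7, 6, 5, 3, 4, 1, 2
d = r₁ − r₂: -2, -2, -4, -1, -1, 6, 4
d²: 4, 4, 16, 1, 1, 36, 16; Σd² = 78
ρ = 1 − 6·78/(7·48) = 1 − 468/336 = -0.393

-0.393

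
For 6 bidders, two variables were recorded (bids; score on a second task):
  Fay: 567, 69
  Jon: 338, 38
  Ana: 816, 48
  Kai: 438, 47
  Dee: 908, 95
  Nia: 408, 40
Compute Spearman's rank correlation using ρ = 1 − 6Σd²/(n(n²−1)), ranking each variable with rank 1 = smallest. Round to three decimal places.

0.943

Ranks of variable 1: 4, 1, 5, 3, 6, 2
Ranks of variable 2: 5, 1, 4, 3, 6, 2
d = r₁ − r₂: -1, 0, 1, 0, 0, 0
d²: 1, 0, 1, 0, 0, 0; Σd² = 2
ρ = 1 − 6·2/(6·35) = 1 − 12/210 = 0.943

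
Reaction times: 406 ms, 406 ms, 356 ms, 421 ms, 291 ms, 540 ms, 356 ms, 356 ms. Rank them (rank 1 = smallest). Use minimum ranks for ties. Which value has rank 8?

540

Sorted (ascending): 291, 356, 356, 356, 406, 406, 421, 540
The 3 values of 356 occupy positions 2–4 → each gets rank 2.
The 2 values of 406 occupy positions 5–6 → each gets rank 5.
Rank 8 → value 540.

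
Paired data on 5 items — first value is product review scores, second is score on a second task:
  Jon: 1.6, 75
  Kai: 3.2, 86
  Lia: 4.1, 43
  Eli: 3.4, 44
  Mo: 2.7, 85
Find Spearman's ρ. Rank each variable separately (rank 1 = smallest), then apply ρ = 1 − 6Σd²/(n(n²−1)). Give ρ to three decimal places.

Ranks of variable 1: 1, 3, 5, 4, 2
Ranks of variable 2: 3, 5, 1, 2, 4
d = r₁ − r₂: -2, -2, 4, 2, -2
d²: 4, 4, 16, 4, 4; Σd² = 32
ρ = 1 − 6·32/(5·24) = 1 − 192/120 = -0.600

-0.600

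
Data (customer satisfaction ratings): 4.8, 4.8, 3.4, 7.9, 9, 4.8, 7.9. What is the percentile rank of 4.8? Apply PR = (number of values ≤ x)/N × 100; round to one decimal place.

N = 7.
Strictly below 4.8: 1. Equal to 4.8: 3.
PR = 4/7 × 100 = 57.1

57.1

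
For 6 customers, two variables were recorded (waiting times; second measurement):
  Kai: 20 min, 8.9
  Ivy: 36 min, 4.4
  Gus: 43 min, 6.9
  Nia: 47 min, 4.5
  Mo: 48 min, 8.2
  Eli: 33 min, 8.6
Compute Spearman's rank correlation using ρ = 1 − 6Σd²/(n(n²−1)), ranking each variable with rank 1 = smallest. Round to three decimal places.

Ranks of variable 1: 1, 3, 4, 5, 6, 2
Ranks of variable 2: 6, 1, 3, 2, 4, 5
d = r₁ − r₂: -5, 2, 1, 3, 2, -3
d²: 25, 4, 1, 9, 4, 9; Σd² = 52
ρ = 1 − 6·52/(6·35) = 1 − 312/210 = -0.486

-0.486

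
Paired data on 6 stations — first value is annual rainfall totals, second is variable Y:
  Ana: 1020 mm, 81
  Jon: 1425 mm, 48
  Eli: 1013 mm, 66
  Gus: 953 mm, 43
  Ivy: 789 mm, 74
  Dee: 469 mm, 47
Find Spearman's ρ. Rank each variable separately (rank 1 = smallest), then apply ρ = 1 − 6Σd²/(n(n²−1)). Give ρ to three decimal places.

Ranks of variable 1: 5, 6, 4, 3, 2, 1
Ranks of variable 2: 6, 3, 4, 1, 5, 2
d = r₁ − r₂: -1, 3, 0, 2, -3, -1
d²: 1, 9, 0, 4, 9, 1; Σd² = 24
ρ = 1 − 6·24/(6·35) = 1 − 144/210 = 0.314

0.314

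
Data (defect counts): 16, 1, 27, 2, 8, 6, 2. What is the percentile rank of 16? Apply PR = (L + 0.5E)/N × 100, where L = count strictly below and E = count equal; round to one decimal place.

N = 7.
Strictly below 16: 5. Equal to 16: 1.
PR = (5 + 0.5·1)/7 × 100 = 78.6

78.6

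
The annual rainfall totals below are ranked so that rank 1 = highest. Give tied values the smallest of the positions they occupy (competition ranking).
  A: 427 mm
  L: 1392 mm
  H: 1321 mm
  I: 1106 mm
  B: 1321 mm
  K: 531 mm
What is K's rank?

5

Sorted (descending): 1392, 1321, 1321, 1106, 531, 427
The 2 values of 1321 occupy positions 2–3 → each gets rank 2.
K has value 531 mm → rank 5.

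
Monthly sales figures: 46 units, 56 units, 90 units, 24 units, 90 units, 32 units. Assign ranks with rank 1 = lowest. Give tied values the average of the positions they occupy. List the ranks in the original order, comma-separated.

Sorted (ascending): 24, 32, 46, 56, 90, 90
The 2 values of 90 occupy positions 5–6 → average rank (5+6)/2 = 5.5.

3, 4, 5.5, 1, 5.5, 2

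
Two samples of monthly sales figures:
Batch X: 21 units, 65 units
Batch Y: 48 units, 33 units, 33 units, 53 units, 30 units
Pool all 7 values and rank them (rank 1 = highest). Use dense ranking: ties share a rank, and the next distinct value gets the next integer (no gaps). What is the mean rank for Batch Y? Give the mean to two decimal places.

Sorted (descending): 65, 53, 48, 33, 33, 30, 21
The 2 values of 33 share dense rank 4.
Remaining distinct values take the next consecutive integers.
Batch Y values → pooled ranks: 48→3, 33→4, 33→4, 53→2, 30→5
Mean rank = (3 + 4 + 4 + 2 + 5) / 5 = 3.60

3.60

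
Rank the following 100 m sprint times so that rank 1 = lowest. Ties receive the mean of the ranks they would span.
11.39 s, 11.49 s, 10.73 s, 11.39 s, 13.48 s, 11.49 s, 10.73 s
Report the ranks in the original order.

3.5, 5.5, 1.5, 3.5, 7, 5.5, 1.5

Sorted (ascending): 10.73, 10.73, 11.39, 11.39, 11.49, 11.49, 13.48
The 2 values of 10.73 occupy positions 1–2 → average rank (1+2)/2 = 1.5.
The 2 values of 11.39 occupy positions 3–4 → average rank (3+4)/2 = 3.5.
The 2 values of 11.49 occupy positions 5–6 → average rank (5+6)/2 = 5.5.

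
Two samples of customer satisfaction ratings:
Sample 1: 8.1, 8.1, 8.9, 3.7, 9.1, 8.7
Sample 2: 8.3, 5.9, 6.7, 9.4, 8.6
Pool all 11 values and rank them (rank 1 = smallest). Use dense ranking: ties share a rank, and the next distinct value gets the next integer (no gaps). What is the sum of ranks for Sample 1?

33

Sorted (ascending): 3.7, 5.9, 6.7, 8.1, 8.1, 8.3, 8.6, 8.7, 8.9, 9.1, 9.4
The 2 values of 8.1 share dense rank 4.
Remaining distinct values take the next consecutive integers.
Sample 1 values → pooled ranks: 8.1→4, 8.1→4, 8.9→8, 3.7→1, 9.1→9, 8.7→7
Rank sum = 4 + 4 + 8 + 1 + 9 + 7 = 33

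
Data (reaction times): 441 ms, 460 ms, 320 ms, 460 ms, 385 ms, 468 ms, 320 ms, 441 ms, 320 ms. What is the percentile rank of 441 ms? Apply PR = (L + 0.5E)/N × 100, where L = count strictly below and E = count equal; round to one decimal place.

N = 9.
Strictly below 441: 4. Equal to 441: 2.
PR = (4 + 0.5·2)/9 × 100 = 55.6

55.6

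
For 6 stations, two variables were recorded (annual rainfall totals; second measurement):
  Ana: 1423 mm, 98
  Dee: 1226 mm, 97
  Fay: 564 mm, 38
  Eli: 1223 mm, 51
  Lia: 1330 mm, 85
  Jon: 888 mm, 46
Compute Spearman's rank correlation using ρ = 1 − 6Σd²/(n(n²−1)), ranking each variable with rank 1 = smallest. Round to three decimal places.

0.943

Ranks of variable 1: 6, 4, 1, 3, 5, 2
Ranks of variable 2: 6, 5, 1, 3, 4, 2
d = r₁ − r₂: 0, -1, 0, 0, 1, 0
d²: 0, 1, 0, 0, 1, 0; Σd² = 2
ρ = 1 − 6·2/(6·35) = 1 − 12/210 = 0.943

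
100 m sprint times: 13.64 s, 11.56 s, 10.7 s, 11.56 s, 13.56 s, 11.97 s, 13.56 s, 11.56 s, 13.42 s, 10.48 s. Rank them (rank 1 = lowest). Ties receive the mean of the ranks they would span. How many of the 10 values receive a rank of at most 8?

Sorted (ascending): 10.48, 10.7, 11.56, 11.56, 11.56, 11.97, 13.42, 13.56, 13.56, 13.64
The 3 values of 11.56 occupy positions 3–5 → average rank 4.
The 2 values of 13.56 occupy positions 8–9 → average rank (8+9)/2 = 8.5.
Ranks ≤ 8: {1, 2, 4, 4, 4, 6, 7} → 7 values.

7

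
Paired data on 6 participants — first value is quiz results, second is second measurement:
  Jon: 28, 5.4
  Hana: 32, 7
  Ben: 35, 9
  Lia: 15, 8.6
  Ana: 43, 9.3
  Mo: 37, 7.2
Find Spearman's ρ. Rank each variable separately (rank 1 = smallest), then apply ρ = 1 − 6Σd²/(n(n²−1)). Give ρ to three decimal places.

0.543

Ranks of variable 1: 2, 3, 4, 1, 6, 5
Ranks of variable 2: 1, 2, 5, 4, 6, 3
d = r₁ − r₂: 1, 1, -1, -3, 0, 2
d²: 1, 1, 1, 9, 0, 4; Σd² = 16
ρ = 1 − 6·16/(6·35) = 1 − 96/210 = 0.543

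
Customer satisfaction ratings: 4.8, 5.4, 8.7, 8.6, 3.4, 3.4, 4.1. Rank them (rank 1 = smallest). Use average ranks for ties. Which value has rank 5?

5.4

Sorted (ascending): 3.4, 3.4, 4.1, 4.8, 5.4, 8.6, 8.7
The 2 values of 3.4 occupy positions 1–2 → average rank (1+2)/2 = 1.5.
Rank 5 → value 5.4.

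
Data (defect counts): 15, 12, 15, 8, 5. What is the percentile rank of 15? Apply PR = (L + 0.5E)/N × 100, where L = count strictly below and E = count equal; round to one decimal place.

N = 5.
Strictly below 15: 3. Equal to 15: 2.
PR = (3 + 0.5·2)/5 × 100 = 80.0

80.0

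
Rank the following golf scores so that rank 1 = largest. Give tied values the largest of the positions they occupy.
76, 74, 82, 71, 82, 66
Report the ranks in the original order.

Sorted (descending): 82, 82, 76, 74, 71, 66
The 2 values of 82 occupy positions 1–2 → each gets rank 2.

3, 4, 2, 5, 2, 6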